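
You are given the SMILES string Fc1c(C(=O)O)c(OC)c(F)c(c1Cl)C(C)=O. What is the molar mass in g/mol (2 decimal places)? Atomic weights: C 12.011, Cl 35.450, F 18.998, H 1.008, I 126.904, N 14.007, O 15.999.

First, the molecular formula is C10H7ClF2O4 (counting implicit H from valence).
  C: 10 × 12.011 = 120.110
  Cl: 1 × 35.450 = 35.450
  F: 2 × 18.998 = 37.996
  H: 7 × 1.008 = 7.056
  O: 4 × 15.999 = 63.996
Sum: 10×12.011 + 1×35.450 + 2×18.998 + 7×1.008 + 4×15.999 = 264.608 → 264.61 g/mol.

264.61 g/mol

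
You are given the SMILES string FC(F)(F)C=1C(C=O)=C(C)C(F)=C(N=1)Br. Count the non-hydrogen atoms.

Every atom symbol written in the SMILES (organic subset) is one heavy atom; implicit H are not written.
Heavy atoms by element → Br:1, C:8, F:4, N:1, O:1.
Total: 15.

15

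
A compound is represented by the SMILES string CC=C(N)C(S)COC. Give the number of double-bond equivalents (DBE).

Molecular formula: C6H13NOS.
DoU = (2C + 2 + N − H − X) / 2, where X is the halogen count and O/S are ignored.
    = (2·6 + 2 + 1 − 13 − 0) / 2 = 2 / 2 = 1.

1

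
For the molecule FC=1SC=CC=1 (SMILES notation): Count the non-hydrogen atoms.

Every atom symbol written in the SMILES (organic subset) is one heavy atom; implicit H are not written.
Heavy atoms by element → C:4, F:1, S:1.
Total: 6.

6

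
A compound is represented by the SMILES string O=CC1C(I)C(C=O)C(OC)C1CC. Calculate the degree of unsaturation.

Degree of unsaturation = (number of rings) + (number of π bonds).
Ring closures in the SMILES: 1.
π bonds: 2 double bonds (each 1 DoU) → 2 DoU from unsaturation.
Total DoU = 1 + 2 = 3.

3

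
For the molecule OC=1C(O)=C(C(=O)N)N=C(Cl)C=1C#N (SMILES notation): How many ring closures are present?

In SMILES, each pair of matching ring-closure digits denotes one ring-closing bond; the number of such bonds equals the number of independent rings.
Ring-closure bonds here: 1.

1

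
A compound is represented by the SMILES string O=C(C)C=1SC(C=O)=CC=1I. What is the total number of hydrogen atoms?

5

Walk through each heavy atom and fill implicit hydrogens from standard valence (C 4, N 3, O 2, S 2, halogen 1):
  atom 1: O, bond orders sum to 2 (valence 2) → 0 H
  atom 2: C, bond orders sum to 4 (valence 4) → 0 H
  atom 3: C, bond orders sum to 1 (valence 4) → 3 H
  atom 4: C, bond orders sum to 4 (valence 4) → 0 H
  atom 5: S, bond orders sum to 2 (valence 2) → 0 H
  atom 6: C, bond orders sum to 4 (valence 4) → 0 H
  atom 7: C, bond orders sum to 3 (valence 4) → 1 H
  atom 8: O, bond orders sum to 2 (valence 2) → 0 H
  atom 9: C, bond orders sum to 3 (valence 4) → 1 H
  atom 10: C, bond orders sum to 4 (valence 4) → 0 H
  atom 11: I (halogen, monovalent) → 0 H
Total hydrogens: 5.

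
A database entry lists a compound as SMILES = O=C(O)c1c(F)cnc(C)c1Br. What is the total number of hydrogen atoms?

5

Walk through each heavy atom and fill implicit hydrogens from standard valence (C 4, N 3, O 2, S 2, halogen 1); for lowercase aromatic atoms, an aromatic c carries 1 H when it has two neighbours and 0 H with three, and aromatic n carries 0 H:
  atom 1: O, bond orders sum to 2 (valence 2) → 0 H
  atom 2: C, bond orders sum to 4 (valence 4) → 0 H
  atom 3: O, bond orders sum to 1 (valence 2) → 1 H
  atom 4: aromatic c, 3 neighbours → 0 H
  atom 5: aromatic c, 3 neighbours → 0 H
  atom 6: F (halogen, monovalent) → 0 H
  atom 7: aromatic c, 2 neighbours → 1 H
  atom 8: aromatic n, 2 neighbours → 0 H
  atom 9: aromatic c, 3 neighbours → 0 H
  atom 10: C, bond orders sum to 1 (valence 4) → 3 H
  atom 11: aromatic c, 3 neighbours → 0 H
  atom 12: Br (halogen, monovalent) → 0 H
Total hydrogens: 5.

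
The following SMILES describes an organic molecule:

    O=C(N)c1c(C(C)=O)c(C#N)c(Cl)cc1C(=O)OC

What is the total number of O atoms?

Scan the SMILES for O atoms (remember two-letter symbols like Cl and Br are single atoms).
Oxygen count: 4.

4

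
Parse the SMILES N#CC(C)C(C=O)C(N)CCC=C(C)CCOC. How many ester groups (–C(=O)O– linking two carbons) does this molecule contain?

Scan the SMILES for the ester motif — none present.
Groups that are present: 1 aldehyde, 1 alkene, 1 ether, 1 nitrile, 1 primary amine.

0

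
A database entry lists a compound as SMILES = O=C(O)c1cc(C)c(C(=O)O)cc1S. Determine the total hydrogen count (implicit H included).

8

Walk through each heavy atom and fill implicit hydrogens from standard valence (C 4, N 3, O 2, S 2, halogen 1); for lowercase aromatic atoms, an aromatic c carries 1 H when it has two neighbours and 0 H with three, and aromatic n carries 0 H:
  atom 1: O, bond orders sum to 2 (valence 2) → 0 H
  atom 2: C, bond orders sum to 4 (valence 4) → 0 H
  atom 3: O, bond orders sum to 1 (valence 2) → 1 H
  atom 4: aromatic c, 3 neighbours → 0 H
  atom 5: aromatic c, 2 neighbours → 1 H
  atom 6: aromatic c, 3 neighbours → 0 H
  atom 7: C, bond orders sum to 1 (valence 4) → 3 H
  atom 8: aromatic c, 3 neighbours → 0 H
  atom 9: C, bond orders sum to 4 (valence 4) → 0 H
  atom 10: O, bond orders sum to 2 (valence 2) → 0 H
  atom 11: O, bond orders sum to 1 (valence 2) → 1 H
  atom 12: aromatic c, 2 neighbours → 1 H
  atom 13: aromatic c, 3 neighbours → 0 H
  atom 14: S, bond orders sum to 1 (valence 2) → 1 H
Total hydrogens: 8.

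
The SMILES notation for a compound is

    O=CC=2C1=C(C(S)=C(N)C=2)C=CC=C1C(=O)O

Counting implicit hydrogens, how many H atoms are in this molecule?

Walk through each heavy atom and fill implicit hydrogens from standard valence (C 4, N 3, O 2, S 2, halogen 1):
  atom 1: O, bond orders sum to 2 (valence 2) → 0 H
  atom 2: C, bond orders sum to 3 (valence 4) → 1 H
  atom 3: C, bond orders sum to 4 (valence 4) → 0 H
  atom 4: C, bond orders sum to 4 (valence 4) → 0 H
  atom 5: C, bond orders sum to 4 (valence 4) → 0 H
  atom 6: C, bond orders sum to 4 (valence 4) → 0 H
  atom 7: S, bond orders sum to 1 (valence 2) → 1 H
  atom 8: C, bond orders sum to 4 (valence 4) → 0 H
  atom 9: N, bond orders sum to 1 (valence 3) → 2 H
  atom 10: C, bond orders sum to 3 (valence 4) → 1 H
  atom 11: C, bond orders sum to 3 (valence 4) → 1 H
  atom 12: C, bond orders sum to 3 (valence 4) → 1 H
  atom 13: C, bond orders sum to 3 (valence 4) → 1 H
  atom 14: C, bond orders sum to 4 (valence 4) → 0 H
  atom 15: C, bond orders sum to 4 (valence 4) → 0 H
  atom 16: O, bond orders sum to 2 (valence 2) → 0 H
  atom 17: O, bond orders sum to 1 (valence 2) → 1 H
Total hydrogens: 9.

9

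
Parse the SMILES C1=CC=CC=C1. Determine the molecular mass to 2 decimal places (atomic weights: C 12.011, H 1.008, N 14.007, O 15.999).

First, the molecular formula is C6H6 (counting implicit H from valence).
  C: 6 × 12.011 = 72.066
  H: 6 × 1.008 = 6.048
Sum: 6×12.011 + 6×1.008 = 78.114 → 78.11 g/mol.

78.11 g/mol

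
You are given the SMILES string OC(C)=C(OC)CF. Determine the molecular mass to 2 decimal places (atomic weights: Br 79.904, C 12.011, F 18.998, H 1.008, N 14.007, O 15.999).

First, the molecular formula is C5H9FO2 (counting implicit H from valence).
  C: 5 × 12.011 = 60.055
  F: 1 × 18.998 = 18.998
  H: 9 × 1.008 = 9.072
  O: 2 × 15.999 = 31.998
Sum: 5×12.011 + 1×18.998 + 9×1.008 + 2×15.999 = 120.123 → 120.12 g/mol.

120.12 g/mol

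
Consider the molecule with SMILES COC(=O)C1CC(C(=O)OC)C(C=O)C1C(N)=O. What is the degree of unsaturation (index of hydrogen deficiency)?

5

Degree of unsaturation = (number of rings) + (number of π bonds).
Ring closures in the SMILES: 1.
π bonds: 4 double bonds (each 1 DoU) → 4 DoU from unsaturation.
Total DoU = 1 + 4 = 5.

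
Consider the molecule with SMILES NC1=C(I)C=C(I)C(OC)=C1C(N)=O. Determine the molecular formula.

Walk through each heavy atom and fill implicit hydrogens from standard valence (C 4, N 3, O 2, S 2, halogen 1):
  atom 1: N, bond orders sum to 1 (valence 3) → 2 H
  atom 2: C, bond orders sum to 4 (valence 4) → 0 H
  atom 3: C, bond orders sum to 4 (valence 4) → 0 H
  atom 4: I (halogen, monovalent) → 0 H
  atom 5: C, bond orders sum to 3 (valence 4) → 1 H
  atom 6: C, bond orders sum to 4 (valence 4) → 0 H
  atom 7: I (halogen, monovalent) → 0 H
  atom 8: C, bond orders sum to 4 (valence 4) → 0 H
  atom 9: O, bond orders sum to 2 (valence 2) → 0 H
  atom 10: C, bond orders sum to 1 (valence 4) → 3 H
  atom 11: C, bond orders sum to 4 (valence 4) → 0 H
  atom 12: C, bond orders sum to 4 (valence 4) → 0 H
  atom 13: N, bond orders sum to 1 (valence 3) → 2 H
  atom 14: O, bond orders sum to 2 (valence 2) → 0 H
Totals → C:8, H:8, I:2, N:2, O:2.
In Hill order: C8H8I2N2O2.

C8H8I2N2O2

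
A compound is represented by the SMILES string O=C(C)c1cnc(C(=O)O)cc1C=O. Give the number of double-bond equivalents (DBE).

7

Molecular formula: C9H7NO4.
DoU = (2C + 2 + N − H − X) / 2, where X is the halogen count and O/S are ignored.
    = (2·9 + 2 + 1 − 7 − 0) / 2 = 14 / 2 = 7.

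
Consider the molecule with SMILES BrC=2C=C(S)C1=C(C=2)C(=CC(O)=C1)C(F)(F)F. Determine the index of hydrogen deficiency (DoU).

Degree of unsaturation = (number of rings) + (number of π bonds).
Ring closures in the SMILES: 2.
π bonds: 5 double bonds (each 1 DoU) → 5 DoU from unsaturation.
Total DoU = 2 + 5 = 7.

7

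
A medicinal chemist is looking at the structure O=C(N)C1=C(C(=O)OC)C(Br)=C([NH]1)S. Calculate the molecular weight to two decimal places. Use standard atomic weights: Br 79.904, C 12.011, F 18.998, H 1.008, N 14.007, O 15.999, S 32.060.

279.11 g/mol

First, the molecular formula is C7H7BrN2O3S (counting implicit H from valence).
  Br: 1 × 79.904 = 79.904
  C: 7 × 12.011 = 84.077
  H: 7 × 1.008 = 7.056
  N: 2 × 14.007 = 28.014
  O: 3 × 15.999 = 47.997
  S: 1 × 32.060 = 32.060
Sum: 1×79.904 + 7×12.011 + 7×1.008 + 2×14.007 + 3×15.999 + 1×32.060 = 279.108 → 279.11 g/mol.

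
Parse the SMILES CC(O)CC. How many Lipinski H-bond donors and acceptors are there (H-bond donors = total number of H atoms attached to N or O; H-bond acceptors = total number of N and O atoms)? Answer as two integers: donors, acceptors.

1, 1

Donors: find every N or O and count the H atoms it carries.
  atom 3 (O): bond orders sum to 1 → 1 H
Lipinski HBD = 1.
Acceptors: N atoms = 0, O atoms = 1 → HBA = 1.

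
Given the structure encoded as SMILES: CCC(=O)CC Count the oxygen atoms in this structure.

Scan the SMILES for O atoms (remember two-letter symbols like Cl and Br are single atoms).
Oxygen count: 1.

1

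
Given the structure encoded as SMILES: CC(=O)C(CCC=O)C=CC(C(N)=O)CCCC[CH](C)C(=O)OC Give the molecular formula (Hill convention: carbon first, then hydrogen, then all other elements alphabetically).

C18H29NO5

Walk through each heavy atom and fill implicit hydrogens from standard valence (C 4, N 3, O 2, S 2, halogen 1):
  atom 1: C, bond orders sum to 1 (valence 4) → 3 H
  atom 2: C, bond orders sum to 4 (valence 4) → 0 H
  atom 3: O, bond orders sum to 2 (valence 2) → 0 H
  atom 4: C, bond orders sum to 3 (valence 4) → 1 H
  atom 5: C, bond orders sum to 2 (valence 4) → 2 H
  atom 6: C, bond orders sum to 2 (valence 4) → 2 H
  atom 7: C, bond orders sum to 3 (valence 4) → 1 H
  atom 8: O, bond orders sum to 2 (valence 2) → 0 H
  atom 9: C, bond orders sum to 3 (valence 4) → 1 H
  atom 10: C, bond orders sum to 3 (valence 4) → 1 H
  atom 11: C, bond orders sum to 3 (valence 4) → 1 H
  atom 12: C, bond orders sum to 4 (valence 4) → 0 H
  atom 13: N, bond orders sum to 1 (valence 3) → 2 H
  atom 14: O, bond orders sum to 2 (valence 2) → 0 H
  atom 15: C, bond orders sum to 2 (valence 4) → 2 H
  atom 16: C, bond orders sum to 2 (valence 4) → 2 H
  atom 17: C, bond orders sum to 2 (valence 4) → 2 H
  atom 18: C, bond orders sum to 2 (valence 4) → 2 H
  atom 19: C with explicit H count 1
  atom 20: C, bond orders sum to 1 (valence 4) → 3 H
  atom 21: C, bond orders sum to 4 (valence 4) → 0 H
  atom 22: O, bond orders sum to 2 (valence 2) → 0 H
  atom 23: O, bond orders sum to 2 (valence 2) → 0 H
  atom 24: C, bond orders sum to 1 (valence 4) → 3 H
Totals → C:18, H:29, N:1, O:5.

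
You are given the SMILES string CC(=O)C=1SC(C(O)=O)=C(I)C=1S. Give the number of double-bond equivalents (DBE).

Degree of unsaturation = (number of rings) + (number of π bonds).
Ring closures in the SMILES: 1.
π bonds: 4 double bonds (each 1 DoU) → 4 DoU from unsaturation.
Total DoU = 1 + 4 = 5.

5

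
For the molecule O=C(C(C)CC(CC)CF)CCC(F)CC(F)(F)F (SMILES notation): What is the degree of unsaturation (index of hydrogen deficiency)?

Molecular formula: C13H21F5O.
DoU = (2C + 2 + N − H − X) / 2, where X is the halogen count and O/S are ignored.
    = (2·13 + 2 + 0 − 21 − 5) / 2 = 2 / 2 = 1.

1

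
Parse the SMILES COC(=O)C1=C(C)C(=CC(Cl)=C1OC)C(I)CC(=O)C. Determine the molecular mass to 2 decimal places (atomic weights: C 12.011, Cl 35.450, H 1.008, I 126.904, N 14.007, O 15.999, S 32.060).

First, the molecular formula is C14H16ClIO4 (counting implicit H from valence).
  C: 14 × 12.011 = 168.154
  Cl: 1 × 35.450 = 35.450
  H: 16 × 1.008 = 16.128
  I: 1 × 126.904 = 126.904
  O: 4 × 15.999 = 63.996
Sum: 14×12.011 + 1×35.450 + 16×1.008 + 1×126.904 + 4×15.999 = 410.632 → 410.63 g/mol.

410.63 g/mol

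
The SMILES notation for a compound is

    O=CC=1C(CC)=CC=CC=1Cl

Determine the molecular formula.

C9H9ClO

Walk through each heavy atom and fill implicit hydrogens from standard valence (C 4, N 3, O 2, S 2, halogen 1):
  atom 1: O, bond orders sum to 2 (valence 2) → 0 H
  atom 2: C, bond orders sum to 3 (valence 4) → 1 H
  atom 3: C, bond orders sum to 4 (valence 4) → 0 H
  atom 4: C, bond orders sum to 4 (valence 4) → 0 H
  atom 5: C, bond orders sum to 2 (valence 4) → 2 H
  atom 6: C, bond orders sum to 1 (valence 4) → 3 H
  atom 7: C, bond orders sum to 3 (valence 4) → 1 H
  atom 8: C, bond orders sum to 3 (valence 4) → 1 H
  atom 9: C, bond orders sum to 3 (valence 4) → 1 H
  atom 10: C, bond orders sum to 4 (valence 4) → 0 H
  atom 11: Cl (halogen, monovalent) → 0 H
Totals → C:9, H:9, Cl:1, O:1.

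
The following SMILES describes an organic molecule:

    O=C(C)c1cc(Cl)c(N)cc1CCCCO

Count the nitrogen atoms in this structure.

Scan the SMILES for N atoms (remember two-letter symbols like Cl and Br are single atoms).
Nitrogen count: 1.

1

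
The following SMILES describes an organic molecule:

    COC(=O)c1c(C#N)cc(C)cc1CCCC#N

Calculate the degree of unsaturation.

Molecular formula: C14H14N2O2.
DoU = (2C + 2 + N − H − X) / 2, where X is the halogen count and O/S are ignored.
    = (2·14 + 2 + 2 − 14 − 0) / 2 = 18 / 2 = 9.

9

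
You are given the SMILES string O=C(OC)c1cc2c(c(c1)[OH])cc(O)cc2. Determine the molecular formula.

Walk through each heavy atom and fill implicit hydrogens from standard valence (C 4, N 3, O 2, S 2, halogen 1); for lowercase aromatic atoms, an aromatic c carries 1 H when it has two neighbours and 0 H with three, and aromatic n carries 0 H:
  atom 1: O, bond orders sum to 2 (valence 2) → 0 H
  atom 2: C, bond orders sum to 4 (valence 4) → 0 H
  atom 3: O, bond orders sum to 2 (valence 2) → 0 H
  atom 4: C, bond orders sum to 1 (valence 4) → 3 H
  atom 5: aromatic c, 3 neighbours → 0 H
  atom 6: aromatic c, 2 neighbours → 1 H
  atom 7: aromatic c, 3 neighbours → 0 H
  atom 8: aromatic c, 3 neighbours → 0 H
  atom 9: aromatic c, 3 neighbours → 0 H
  atom 10: aromatic c, 2 neighbours → 1 H
  atom 11: O with explicit H count 1
  atom 12: aromatic c, 2 neighbours → 1 H
  atom 13: aromatic c, 3 neighbours → 0 H
  atom 14: O, bond orders sum to 1 (valence 2) → 1 H
  atom 15: aromatic c, 2 neighbours → 1 H
  atom 16: aromatic c, 2 neighbours → 1 H
Totals → C:12, H:10, O:4.
In Hill order: C12H10O4.

C12H10O4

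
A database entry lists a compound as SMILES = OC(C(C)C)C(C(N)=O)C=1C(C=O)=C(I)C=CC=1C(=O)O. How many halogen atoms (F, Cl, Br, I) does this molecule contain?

Halogen atoms appear at heavy-atom position 15 (1×I).
Other groups present: 1 aldehyde, 1 amide, 1 carboxylic acid, 1 hydroxyl.
Halogen count: 1.

1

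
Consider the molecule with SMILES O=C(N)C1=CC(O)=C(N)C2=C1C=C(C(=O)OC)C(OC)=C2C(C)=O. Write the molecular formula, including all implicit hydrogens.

Walk through each heavy atom and fill implicit hydrogens from standard valence (C 4, N 3, O 2, S 2, halogen 1):
  atom 1: O, bond orders sum to 2 (valence 2) → 0 H
  atom 2: C, bond orders sum to 4 (valence 4) → 0 H
  atom 3: N, bond orders sum to 1 (valence 3) → 2 H
  atom 4: C, bond orders sum to 4 (valence 4) → 0 H
  atom 5: C, bond orders sum to 3 (valence 4) → 1 H
  atom 6: C, bond orders sum to 4 (valence 4) → 0 H
  atom 7: O, bond orders sum to 1 (valence 2) → 1 H
  atom 8: C, bond orders sum to 4 (valence 4) → 0 H
  atom 9: N, bond orders sum to 1 (valence 3) → 2 H
  atom 10: C, bond orders sum to 4 (valence 4) → 0 H
  atom 11: C, bond orders sum to 4 (valence 4) → 0 H
  atom 12: C, bond orders sum to 3 (valence 4) → 1 H
  atom 13: C, bond orders sum to 4 (valence 4) → 0 H
  atom 14: C, bond orders sum to 4 (valence 4) → 0 H
  atom 15: O, bond orders sum to 2 (valence 2) → 0 H
  atom 16: O, bond orders sum to 2 (valence 2) → 0 H
  atom 17: C, bond orders sum to 1 (valence 4) → 3 H
  atom 18: C, bond orders sum to 4 (valence 4) → 0 H
  atom 19: O, bond orders sum to 2 (valence 2) → 0 H
  atom 20: C, bond orders sum to 1 (valence 4) → 3 H
  atom 21: C, bond orders sum to 4 (valence 4) → 0 H
  atom 22: C, bond orders sum to 4 (valence 4) → 0 H
  atom 23: C, bond orders sum to 1 (valence 4) → 3 H
  atom 24: O, bond orders sum to 2 (valence 2) → 0 H
Totals → C:16, H:16, N:2, O:6.

C16H16N2O6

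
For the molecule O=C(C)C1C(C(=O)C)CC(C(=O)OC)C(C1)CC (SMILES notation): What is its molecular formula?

Walk through each heavy atom and fill implicit hydrogens from standard valence (C 4, N 3, O 2, S 2, halogen 1):
  atom 1: O, bond orders sum to 2 (valence 2) → 0 H
  atom 2: C, bond orders sum to 4 (valence 4) → 0 H
  atom 3: C, bond orders sum to 1 (valence 4) → 3 H
  atom 4: C, bond orders sum to 3 (valence 4) → 1 H
  atom 5: C, bond orders sum to 3 (valence 4) → 1 H
  atom 6: C, bond orders sum to 4 (valence 4) → 0 H
  atom 7: O, bond orders sum to 2 (valence 2) → 0 H
  atom 8: C, bond orders sum to 1 (valence 4) → 3 H
  atom 9: C, bond orders sum to 2 (valence 4) → 2 H
  atom 10: C, bond orders sum to 3 (valence 4) → 1 H
  atom 11: C, bond orders sum to 4 (valence 4) → 0 H
  atom 12: O, bond orders sum to 2 (valence 2) → 0 H
  atom 13: O, bond orders sum to 2 (valence 2) → 0 H
  atom 14: C, bond orders sum to 1 (valence 4) → 3 H
  atom 15: C, bond orders sum to 3 (valence 4) → 1 H
  atom 16: C, bond orders sum to 2 (valence 4) → 2 H
  atom 17: C, bond orders sum to 2 (valence 4) → 2 H
  atom 18: C, bond orders sum to 1 (valence 4) → 3 H
Totals → C:14, H:22, O:4.
In Hill order: C14H22O4.

C14H22O4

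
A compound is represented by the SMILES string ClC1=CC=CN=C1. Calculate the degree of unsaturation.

4

Degree of unsaturation = (number of rings) + (number of π bonds).
Ring closures in the SMILES: 1.
π bonds: 3 double bonds (each 1 DoU) → 3 DoU from unsaturation.
Total DoU = 1 + 3 = 4.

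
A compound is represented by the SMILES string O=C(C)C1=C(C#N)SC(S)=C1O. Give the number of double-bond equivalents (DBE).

Molecular formula: C7H5NO2S2.
DoU = (2C + 2 + N − H − X) / 2, where X is the halogen count and O/S are ignored.
    = (2·7 + 2 + 1 − 5 − 0) / 2 = 12 / 2 = 6.

6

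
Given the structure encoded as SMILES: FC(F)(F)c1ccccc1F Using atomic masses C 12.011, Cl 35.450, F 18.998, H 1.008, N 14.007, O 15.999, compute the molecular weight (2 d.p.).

First, the molecular formula is C7H4F4 (counting implicit H from valence).
  C: 7 × 12.011 = 84.077
  F: 4 × 18.998 = 75.992
  H: 4 × 1.008 = 4.032
Sum: 7×12.011 + 4×18.998 + 4×1.008 = 164.101 → 164.10 g/mol.

164.10 g/mol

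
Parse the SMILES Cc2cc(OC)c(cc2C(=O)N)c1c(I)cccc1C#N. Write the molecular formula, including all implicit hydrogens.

Walk through each heavy atom and fill implicit hydrogens from standard valence (C 4, N 3, O 2, S 2, halogen 1); for lowercase aromatic atoms, an aromatic c carries 1 H when it has two neighbours and 0 H with three, and aromatic n carries 0 H:
  atom 1: C, bond orders sum to 1 (valence 4) → 3 H
  atom 2: aromatic c, 3 neighbours → 0 H
  atom 3: aromatic c, 2 neighbours → 1 H
  atom 4: aromatic c, 3 neighbours → 0 H
  atom 5: O, bond orders sum to 2 (valence 2) → 0 H
  atom 6: C, bond orders sum to 1 (valence 4) → 3 H
  atom 7: aromatic c, 3 neighbours → 0 H
  atom 8: aromatic c, 2 neighbours → 1 H
  atom 9: aromatic c, 3 neighbours → 0 H
  atom 10: C, bond orders sum to 4 (valence 4) → 0 H
  atom 11: O, bond orders sum to 2 (valence 2) → 0 H
  atom 12: N, bond orders sum to 1 (valence 3) → 2 H
  atom 13: aromatic c, 3 neighbours → 0 H
  atom 14: aromatic c, 3 neighbours → 0 H
  atom 15: I (halogen, monovalent) → 0 H
  atom 16: aromatic c, 2 neighbours → 1 H
  atom 17: aromatic c, 2 neighbours → 1 H
  atom 18: aromatic c, 2 neighbours → 1 H
  atom 19: aromatic c, 3 neighbours → 0 H
  atom 20: C, bond orders sum to 4 (valence 4) → 0 H
  atom 21: N, bond orders sum to 3 (valence 3) → 0 H
Totals → C:16, H:13, I:1, N:2, O:2.

C16H13IN2O2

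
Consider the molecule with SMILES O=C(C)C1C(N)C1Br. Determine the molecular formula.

Walk through each heavy atom and fill implicit hydrogens from standard valence (C 4, N 3, O 2, S 2, halogen 1):
  atom 1: O, bond orders sum to 2 (valence 2) → 0 H
  atom 2: C, bond orders sum to 4 (valence 4) → 0 H
  atom 3: C, bond orders sum to 1 (valence 4) → 3 H
  atom 4: C, bond orders sum to 3 (valence 4) → 1 H
  atom 5: C, bond orders sum to 3 (valence 4) → 1 H
  atom 6: N, bond orders sum to 1 (valence 3) → 2 H
  atom 7: C, bond orders sum to 3 (valence 4) → 1 H
  atom 8: Br (halogen, monovalent) → 0 H
Totals → C:5, H:8, Br:1, N:1, O:1.

C5H8BrNO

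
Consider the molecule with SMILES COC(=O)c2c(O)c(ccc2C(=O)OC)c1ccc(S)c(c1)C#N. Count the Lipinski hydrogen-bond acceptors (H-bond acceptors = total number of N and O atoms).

N atoms: 1; O atoms: 5.
Lipinski HBA = 1 + 5 = 6.

6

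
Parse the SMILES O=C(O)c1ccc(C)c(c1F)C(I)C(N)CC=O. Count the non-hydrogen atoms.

18

Every atom symbol written in the SMILES (organic subset) is one heavy atom; implicit H are not written.
Heavy atoms by element → C:12, F:1, I:1, N:1, O:3.
Total: 18.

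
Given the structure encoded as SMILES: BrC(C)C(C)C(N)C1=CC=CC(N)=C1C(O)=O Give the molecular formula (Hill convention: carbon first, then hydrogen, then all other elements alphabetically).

C12H17BrN2O2

Walk through each heavy atom and fill implicit hydrogens from standard valence (C 4, N 3, O 2, S 2, halogen 1):
  atom 1: Br (halogen, monovalent) → 0 H
  atom 2: C, bond orders sum to 3 (valence 4) → 1 H
  atom 3: C, bond orders sum to 1 (valence 4) → 3 H
  atom 4: C, bond orders sum to 3 (valence 4) → 1 H
  atom 5: C, bond orders sum to 1 (valence 4) → 3 H
  atom 6: C, bond orders sum to 3 (valence 4) → 1 H
  atom 7: N, bond orders sum to 1 (valence 3) → 2 H
  atom 8: C, bond orders sum to 4 (valence 4) → 0 H
  atom 9: C, bond orders sum to 3 (valence 4) → 1 H
  atom 10: C, bond orders sum to 3 (valence 4) → 1 H
  atom 11: C, bond orders sum to 3 (valence 4) → 1 H
  atom 12: C, bond orders sum to 4 (valence 4) → 0 H
  atom 13: N, bond orders sum to 1 (valence 3) → 2 H
  atom 14: C, bond orders sum to 4 (valence 4) → 0 H
  atom 15: C, bond orders sum to 4 (valence 4) → 0 H
  atom 16: O, bond orders sum to 1 (valence 2) → 1 H
  atom 17: O, bond orders sum to 2 (valence 2) → 0 H
Totals → C:12, H:17, Br:1, N:2, O:2.
In Hill order: C12H17BrN2O2.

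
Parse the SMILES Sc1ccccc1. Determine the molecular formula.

Walk through each heavy atom and fill implicit hydrogens from standard valence (C 4, N 3, O 2, S 2, halogen 1); for lowercase aromatic atoms, an aromatic c carries 1 H when it has two neighbours and 0 H with three, and aromatic n carries 0 H:
  atom 1: S, bond orders sum to 1 (valence 2) → 1 H
  atom 2: aromatic c, 3 neighbours → 0 H
  atom 3: aromatic c, 2 neighbours → 1 H
  atom 4: aromatic c, 2 neighbours → 1 H
  atom 5: aromatic c, 2 neighbours → 1 H
  atom 6: aromatic c, 2 neighbours → 1 H
  atom 7: aromatic c, 2 neighbours → 1 H
Totals → C:6, H:6, S:1.

C6H6S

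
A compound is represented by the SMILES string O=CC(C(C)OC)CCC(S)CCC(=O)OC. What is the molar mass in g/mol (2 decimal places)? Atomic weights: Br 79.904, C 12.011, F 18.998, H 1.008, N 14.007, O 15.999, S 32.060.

262.36 g/mol

First, the molecular formula is C12H22O4S (counting implicit H from valence).
  C: 12 × 12.011 = 144.132
  H: 22 × 1.008 = 22.176
  O: 4 × 15.999 = 63.996
  S: 1 × 32.060 = 32.060
Sum: 12×12.011 + 22×1.008 + 4×15.999 + 1×32.060 = 262.364 → 262.36 g/mol.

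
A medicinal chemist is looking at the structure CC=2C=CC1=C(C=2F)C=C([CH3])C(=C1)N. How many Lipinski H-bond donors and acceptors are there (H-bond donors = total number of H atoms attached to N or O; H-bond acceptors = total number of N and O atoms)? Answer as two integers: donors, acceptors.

2, 1

Donors: find every N or O and count the H atoms it carries.
  atom 14 (N): bond orders sum to 1 → 2 H
Lipinski HBD = 2.
Acceptors: N atoms = 1, O atoms = 0 → HBA = 1.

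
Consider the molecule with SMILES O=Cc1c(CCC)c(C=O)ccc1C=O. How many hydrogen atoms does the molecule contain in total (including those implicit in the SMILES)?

Walk through each heavy atom and fill implicit hydrogens from standard valence (C 4, N 3, O 2, S 2, halogen 1); for lowercase aromatic atoms, an aromatic c carries 1 H when it has two neighbours and 0 H with three, and aromatic n carries 0 H:
  atom 1: O, bond orders sum to 2 (valence 2) → 0 H
  atom 2: C, bond orders sum to 3 (valence 4) → 1 H
  atom 3: aromatic c, 3 neighbours → 0 H
  atom 4: aromatic c, 3 neighbours → 0 H
  atom 5: C, bond orders sum to 2 (valence 4) → 2 H
  atom 6: C, bond orders sum to 2 (valence 4) → 2 H
  atom 7: C, bond orders sum to 1 (valence 4) → 3 H
  atom 8: aromatic c, 3 neighbours → 0 H
  atom 9: C, bond orders sum to 3 (valence 4) → 1 H
  atom 10: O, bond orders sum to 2 (valence 2) → 0 H
  atom 11: aromatic c, 2 neighbours → 1 H
  atom 12: aromatic c, 2 neighbours → 1 H
  atom 13: aromatic c, 3 neighbours → 0 H
  atom 14: C, bond orders sum to 3 (valence 4) → 1 H
  atom 15: O, bond orders sum to 2 (valence 2) → 0 H
Total hydrogens: 12.

12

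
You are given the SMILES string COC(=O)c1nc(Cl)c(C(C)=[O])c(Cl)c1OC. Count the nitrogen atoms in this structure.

1

Scan the SMILES for N atoms (remember two-letter symbols like Cl and Br are single atoms).
Nitrogen count: 1.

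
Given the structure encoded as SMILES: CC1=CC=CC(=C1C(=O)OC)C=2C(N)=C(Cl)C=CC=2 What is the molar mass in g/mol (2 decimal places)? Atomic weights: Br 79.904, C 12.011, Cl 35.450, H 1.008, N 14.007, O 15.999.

First, the molecular formula is C15H14ClNO2 (counting implicit H from valence).
  C: 15 × 12.011 = 180.165
  Cl: 1 × 35.450 = 35.450
  H: 14 × 1.008 = 14.112
  N: 1 × 14.007 = 14.007
  O: 2 × 15.999 = 31.998
Sum: 15×12.011 + 1×35.450 + 14×1.008 + 1×14.007 + 2×15.999 = 275.732 → 275.73 g/mol.

275.73 g/mol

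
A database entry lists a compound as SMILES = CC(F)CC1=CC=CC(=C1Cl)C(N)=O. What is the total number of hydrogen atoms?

11

Walk through each heavy atom and fill implicit hydrogens from standard valence (C 4, N 3, O 2, S 2, halogen 1):
  atom 1: C, bond orders sum to 1 (valence 4) → 3 H
  atom 2: C, bond orders sum to 3 (valence 4) → 1 H
  atom 3: F (halogen, monovalent) → 0 H
  atom 4: C, bond orders sum to 2 (valence 4) → 2 H
  atom 5: C, bond orders sum to 4 (valence 4) → 0 H
  atom 6: C, bond orders sum to 3 (valence 4) → 1 H
  atom 7: C, bond orders sum to 3 (valence 4) → 1 H
  atom 8: C, bond orders sum to 3 (valence 4) → 1 H
  atom 9: C, bond orders sum to 4 (valence 4) → 0 H
  atom 10: C, bond orders sum to 4 (valence 4) → 0 H
  atom 11: Cl (halogen, monovalent) → 0 H
  atom 12: C, bond orders sum to 4 (valence 4) → 0 H
  atom 13: N, bond orders sum to 1 (valence 3) → 2 H
  atom 14: O, bond orders sum to 2 (valence 2) → 0 H
Total hydrogens: 11.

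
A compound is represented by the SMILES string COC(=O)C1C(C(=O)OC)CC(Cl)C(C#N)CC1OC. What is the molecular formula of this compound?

Walk through each heavy atom and fill implicit hydrogens from standard valence (C 4, N 3, O 2, S 2, halogen 1):
  atom 1: C, bond orders sum to 1 (valence 4) → 3 H
  atom 2: O, bond orders sum to 2 (valence 2) → 0 H
  atom 3: C, bond orders sum to 4 (valence 4) → 0 H
  atom 4: O, bond orders sum to 2 (valence 2) → 0 H
  atom 5: C, bond orders sum to 3 (valence 4) → 1 H
  atom 6: C, bond orders sum to 3 (valence 4) → 1 H
  atom 7: C, bond orders sum to 4 (valence 4) → 0 H
  atom 8: O, bond orders sum to 2 (valence 2) → 0 H
  atom 9: O, bond orders sum to 2 (valence 2) → 0 H
  atom 10: C, bond orders sum to 1 (valence 4) → 3 H
  atom 11: C, bond orders sum to 2 (valence 4) → 2 H
  atom 12: C, bond orders sum to 3 (valence 4) → 1 H
  atom 13: Cl (halogen, monovalent) → 0 H
  atom 14: C, bond orders sum to 3 (valence 4) → 1 H
  atom 15: C, bond orders sum to 4 (valence 4) → 0 H
  atom 16: N, bond orders sum to 3 (valence 3) → 0 H
  atom 17: C, bond orders sum to 2 (valence 4) → 2 H
  atom 18: C, bond orders sum to 3 (valence 4) → 1 H
  atom 19: O, bond orders sum to 2 (valence 2) → 0 H
  atom 20: C, bond orders sum to 1 (valence 4) → 3 H
Totals → C:13, H:18, Cl:1, N:1, O:5.
In Hill order: C13H18ClNO5.

C13H18ClNO5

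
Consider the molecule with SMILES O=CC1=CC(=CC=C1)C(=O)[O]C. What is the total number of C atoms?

9

Count every carbon token in the SMILES (each C, including those in ring-closure positions and inside branches).
Carbon count: 9.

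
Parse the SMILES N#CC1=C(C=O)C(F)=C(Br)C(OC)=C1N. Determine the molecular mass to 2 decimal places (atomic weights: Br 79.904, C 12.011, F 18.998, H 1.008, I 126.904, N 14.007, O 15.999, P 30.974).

273.06 g/mol

First, the molecular formula is C9H6BrFN2O2 (counting implicit H from valence).
  Br: 1 × 79.904 = 79.904
  C: 9 × 12.011 = 108.099
  F: 1 × 18.998 = 18.998
  H: 6 × 1.008 = 6.048
  N: 2 × 14.007 = 28.014
  O: 2 × 15.999 = 31.998
Sum: 1×79.904 + 9×12.011 + 1×18.998 + 6×1.008 + 2×14.007 + 2×15.999 = 273.061 → 273.06 g/mol.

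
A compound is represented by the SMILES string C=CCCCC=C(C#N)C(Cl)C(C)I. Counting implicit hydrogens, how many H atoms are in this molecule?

Walk through each heavy atom and fill implicit hydrogens from standard valence (C 4, N 3, O 2, S 2, halogen 1):
  atom 1: C, bond orders sum to 2 (valence 4) → 2 H
  atom 2: C, bond orders sum to 3 (valence 4) → 1 H
  atom 3: C, bond orders sum to 2 (valence 4) → 2 H
  atom 4: C, bond orders sum to 2 (valence 4) → 2 H
  atom 5: C, bond orders sum to 2 (valence 4) → 2 H
  atom 6: C, bond orders sum to 3 (valence 4) → 1 H
  atom 7: C, bond orders sum to 4 (valence 4) → 0 H
  atom 8: C, bond orders sum to 4 (valence 4) → 0 H
  atom 9: N, bond orders sum to 3 (valence 3) → 0 H
  atom 10: C, bond orders sum to 3 (valence 4) → 1 H
  atom 11: Cl (halogen, monovalent) → 0 H
  atom 12: C, bond orders sum to 3 (valence 4) → 1 H
  atom 13: C, bond orders sum to 1 (valence 4) → 3 H
  atom 14: I (halogen, monovalent) → 0 H
Total hydrogens: 15.

15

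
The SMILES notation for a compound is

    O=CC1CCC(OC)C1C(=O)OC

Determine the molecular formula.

Walk through each heavy atom and fill implicit hydrogens from standard valence (C 4, N 3, O 2, S 2, halogen 1):
  atom 1: O, bond orders sum to 2 (valence 2) → 0 H
  atom 2: C, bond orders sum to 3 (valence 4) → 1 H
  atom 3: C, bond orders sum to 3 (valence 4) → 1 H
  atom 4: C, bond orders sum to 2 (valence 4) → 2 H
  atom 5: C, bond orders sum to 2 (valence 4) → 2 H
  atom 6: C, bond orders sum to 3 (valence 4) → 1 H
  atom 7: O, bond orders sum to 2 (valence 2) → 0 H
  atom 8: C, bond orders sum to 1 (valence 4) → 3 H
  atom 9: C, bond orders sum to 3 (valence 4) → 1 H
  atom 10: C, bond orders sum to 4 (valence 4) → 0 H
  atom 11: O, bond orders sum to 2 (valence 2) → 0 H
  atom 12: O, bond orders sum to 2 (valence 2) → 0 H
  atom 13: C, bond orders sum to 1 (valence 4) → 3 H
Totals → C:9, H:14, O:4.

C9H14O4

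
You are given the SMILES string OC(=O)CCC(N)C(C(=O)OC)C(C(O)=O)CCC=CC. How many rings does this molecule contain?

In SMILES, each pair of matching ring-closure digits denotes one ring-closing bond; the number of such bonds equals the number of independent rings.
Ring-closure bonds here: 0.

0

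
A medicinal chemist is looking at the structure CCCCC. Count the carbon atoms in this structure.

Count every carbon token in the SMILES (each C, including those in ring-closure positions and inside branches).
Carbon count: 5.

5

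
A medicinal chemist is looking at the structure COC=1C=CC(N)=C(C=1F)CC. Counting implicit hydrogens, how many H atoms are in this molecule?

12

Walk through each heavy atom and fill implicit hydrogens from standard valence (C 4, N 3, O 2, S 2, halogen 1):
  atom 1: C, bond orders sum to 1 (valence 4) → 3 H
  atom 2: O, bond orders sum to 2 (valence 2) → 0 H
  atom 3: C, bond orders sum to 4 (valence 4) → 0 H
  atom 4: C, bond orders sum to 3 (valence 4) → 1 H
  atom 5: C, bond orders sum to 3 (valence 4) → 1 H
  atom 6: C, bond orders sum to 4 (valence 4) → 0 H
  atom 7: N, bond orders sum to 1 (valence 3) → 2 H
  atom 8: C, bond orders sum to 4 (valence 4) → 0 H
  atom 9: C, bond orders sum to 4 (valence 4) → 0 H
  atom 10: F (halogen, monovalent) → 0 H
  atom 11: C, bond orders sum to 2 (valence 4) → 2 H
  atom 12: C, bond orders sum to 1 (valence 4) → 3 H
Total hydrogens: 12.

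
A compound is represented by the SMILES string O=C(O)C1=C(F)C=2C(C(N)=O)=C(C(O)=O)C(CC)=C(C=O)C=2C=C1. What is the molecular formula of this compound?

Walk through each heavy atom and fill implicit hydrogens from standard valence (C 4, N 3, O 2, S 2, halogen 1):
  atom 1: O, bond orders sum to 2 (valence 2) → 0 H
  atom 2: C, bond orders sum to 4 (valence 4) → 0 H
  atom 3: O, bond orders sum to 1 (valence 2) → 1 H
  atom 4: C, bond orders sum to 4 (valence 4) → 0 H
  atom 5: C, bond orders sum to 4 (valence 4) → 0 H
  atom 6: F (halogen, monovalent) → 0 H
  atom 7: C, bond orders sum to 4 (valence 4) → 0 H
  atom 8: C, bond orders sum to 4 (valence 4) → 0 H
  atom 9: C, bond orders sum to 4 (valence 4) → 0 H
  atom 10: N, bond orders sum to 1 (valence 3) → 2 H
  atom 11: O, bond orders sum to 2 (valence 2) → 0 H
  atom 12: C, bond orders sum to 4 (valence 4) → 0 H
  atom 13: C, bond orders sum to 4 (valence 4) → 0 H
  atom 14: O, bond orders sum to 1 (valence 2) → 1 H
  atom 15: O, bond orders sum to 2 (valence 2) → 0 H
  atom 16: C, bond orders sum to 4 (valence 4) → 0 H
  atom 17: C, bond orders sum to 2 (valence 4) → 2 H
  atom 18: C, bond orders sum to 1 (valence 4) → 3 H
  atom 19: C, bond orders sum to 4 (valence 4) → 0 H
  atom 20: C, bond orders sum to 3 (valence 4) → 1 H
  atom 21: O, bond orders sum to 2 (valence 2) → 0 H
  atom 22: C, bond orders sum to 4 (valence 4) → 0 H
  atom 23: C, bond orders sum to 3 (valence 4) → 1 H
  atom 24: C, bond orders sum to 3 (valence 4) → 1 H
Totals → C:16, H:12, F:1, N:1, O:6.

C16H12FNO6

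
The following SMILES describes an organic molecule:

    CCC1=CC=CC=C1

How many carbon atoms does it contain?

Count every carbon token in the SMILES (each C, including those in ring-closure positions and inside branches).
Carbon count: 8.

8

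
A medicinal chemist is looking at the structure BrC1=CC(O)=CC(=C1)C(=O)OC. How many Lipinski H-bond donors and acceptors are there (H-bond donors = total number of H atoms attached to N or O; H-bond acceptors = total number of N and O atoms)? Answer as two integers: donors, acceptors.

Donors: find every N or O and count the H atoms it carries.
  atom 5 (O): bond orders sum to 1 → 1 H
  atom 10 (O): bond orders sum to 2 → 0 H
  atom 11 (O): bond orders sum to 2 → 0 H
Lipinski HBD = 1.
Acceptors: N atoms = 0, O atoms = 3 → HBA = 3.

1, 3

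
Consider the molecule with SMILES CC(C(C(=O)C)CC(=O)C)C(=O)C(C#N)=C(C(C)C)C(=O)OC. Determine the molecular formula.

C17H23NO5

Walk through each heavy atom and fill implicit hydrogens from standard valence (C 4, N 3, O 2, S 2, halogen 1):
  atom 1: C, bond orders sum to 1 (valence 4) → 3 H
  atom 2: C, bond orders sum to 3 (valence 4) → 1 H
  atom 3: C, bond orders sum to 3 (valence 4) → 1 H
  atom 4: C, bond orders sum to 4 (valence 4) → 0 H
  atom 5: O, bond orders sum to 2 (valence 2) → 0 H
  atom 6: C, bond orders sum to 1 (valence 4) → 3 H
  atom 7: C, bond orders sum to 2 (valence 4) → 2 H
  atom 8: C, bond orders sum to 4 (valence 4) → 0 H
  atom 9: O, bond orders sum to 2 (valence 2) → 0 H
  atom 10: C, bond orders sum to 1 (valence 4) → 3 H
  atom 11: C, bond orders sum to 4 (valence 4) → 0 H
  atom 12: O, bond orders sum to 2 (valence 2) → 0 H
  atom 13: C, bond orders sum to 4 (valence 4) → 0 H
  atom 14: C, bond orders sum to 4 (valence 4) → 0 H
  atom 15: N, bond orders sum to 3 (valence 3) → 0 H
  atom 16: C, bond orders sum to 4 (valence 4) → 0 H
  atom 17: C, bond orders sum to 3 (valence 4) → 1 H
  atom 18: C, bond orders sum to 1 (valence 4) → 3 H
  atom 19: C, bond orders sum to 1 (valence 4) → 3 H
  atom 20: C, bond orders sum to 4 (valence 4) → 0 H
  atom 21: O, bond orders sum to 2 (valence 2) → 0 H
  atom 22: O, bond orders sum to 2 (valence 2) → 0 H
  atom 23: C, bond orders sum to 1 (valence 4) → 3 H
Totals → C:17, H:23, N:1, O:5.
In Hill order: C17H23NO5.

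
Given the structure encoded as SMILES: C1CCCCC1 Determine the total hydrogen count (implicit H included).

Walk through each heavy atom and fill implicit hydrogens from standard valence (C 4, N 3, O 2, S 2, halogen 1):
  atom 1: C, bond orders sum to 2 (valence 4) → 2 H
  atom 2: C, bond orders sum to 2 (valence 4) → 2 H
  atom 3: C, bond orders sum to 2 (valence 4) → 2 H
  atom 4: C, bond orders sum to 2 (valence 4) → 2 H
  atom 5: C, bond orders sum to 2 (valence 4) → 2 H
  atom 6: C, bond orders sum to 2 (valence 4) → 2 H
Total hydrogens: 12.

12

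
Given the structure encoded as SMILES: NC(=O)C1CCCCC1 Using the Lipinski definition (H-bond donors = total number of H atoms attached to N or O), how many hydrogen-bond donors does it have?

2

Donors: find every N or O and count the H atoms it carries.
  atom 1 (N): bond orders sum to 1 → 2 H
  atom 3 (O): bond orders sum to 2 → 0 H
Lipinski HBD = 2.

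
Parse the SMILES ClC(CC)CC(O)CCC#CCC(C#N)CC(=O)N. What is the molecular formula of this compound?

Walk through each heavy atom and fill implicit hydrogens from standard valence (C 4, N 3, O 2, S 2, halogen 1):
  atom 1: Cl (halogen, monovalent) → 0 H
  atom 2: C, bond orders sum to 3 (valence 4) → 1 H
  atom 3: C, bond orders sum to 2 (valence 4) → 2 H
  atom 4: C, bond orders sum to 1 (valence 4) → 3 H
  atom 5: C, bond orders sum to 2 (valence 4) → 2 H
  atom 6: C, bond orders sum to 3 (valence 4) → 1 H
  atom 7: O, bond orders sum to 1 (valence 2) → 1 H
  atom 8: C, bond orders sum to 2 (valence 4) → 2 H
  atom 9: C, bond orders sum to 2 (valence 4) → 2 H
  atom 10: C, bond orders sum to 4 (valence 4) → 0 H
  atom 11: C, bond orders sum to 4 (valence 4) → 0 H
  atom 12: C, bond orders sum to 2 (valence 4) → 2 H
  atom 13: C, bond orders sum to 3 (valence 4) → 1 H
  atom 14: C, bond orders sum to 4 (valence 4) → 0 H
  atom 15: N, bond orders sum to 3 (valence 3) → 0 H
  atom 16: C, bond orders sum to 2 (valence 4) → 2 H
  atom 17: C, bond orders sum to 4 (valence 4) → 0 H
  atom 18: O, bond orders sum to 2 (valence 2) → 0 H
  atom 19: N, bond orders sum to 1 (valence 3) → 2 H
Totals → C:14, H:21, Cl:1, N:2, O:2.
In Hill order: C14H21ClN2O2.

C14H21ClN2O2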